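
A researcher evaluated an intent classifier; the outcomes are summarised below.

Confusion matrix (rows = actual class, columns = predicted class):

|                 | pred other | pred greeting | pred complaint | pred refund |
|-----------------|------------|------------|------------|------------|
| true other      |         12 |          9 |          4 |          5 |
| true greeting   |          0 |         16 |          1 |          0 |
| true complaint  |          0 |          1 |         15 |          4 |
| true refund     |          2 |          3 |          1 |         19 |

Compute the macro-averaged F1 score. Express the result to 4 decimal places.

0.6724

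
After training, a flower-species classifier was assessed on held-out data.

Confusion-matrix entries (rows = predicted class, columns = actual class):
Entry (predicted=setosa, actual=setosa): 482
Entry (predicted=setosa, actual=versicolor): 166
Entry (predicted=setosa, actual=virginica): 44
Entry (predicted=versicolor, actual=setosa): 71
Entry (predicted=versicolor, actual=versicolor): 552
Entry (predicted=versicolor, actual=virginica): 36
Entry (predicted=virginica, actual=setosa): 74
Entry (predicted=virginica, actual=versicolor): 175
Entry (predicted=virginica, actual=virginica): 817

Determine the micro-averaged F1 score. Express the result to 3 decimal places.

Micro-averaging pools counts across classes: ΣTP=1851, ΣFP=566, ΣFN=566.
Micro-F1 score = 2·TP/(2·TP+FP+FN) on pooled counts = 0.766 (equals overall accuracy in single-label multiclass).

0.766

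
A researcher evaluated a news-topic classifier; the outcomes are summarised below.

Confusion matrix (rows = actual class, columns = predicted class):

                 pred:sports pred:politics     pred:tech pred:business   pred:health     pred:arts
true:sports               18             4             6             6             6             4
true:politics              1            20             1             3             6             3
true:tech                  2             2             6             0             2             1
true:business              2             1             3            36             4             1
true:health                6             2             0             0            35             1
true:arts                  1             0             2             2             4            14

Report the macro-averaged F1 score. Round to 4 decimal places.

0.5939

Per-class F1 score (2·TP/(2·TP+FP+FN)):
  sports: TP=18, FP=1+2+2+6+1=12, FN=4+6+6+6+4=26 → 36/74 = 0.48649
  politics: TP=20, FP=4+2+1+2+0=9, FN=1+1+3+6+3=14 → 40/63 = 0.63492
  tech: TP=6, FP=6+1+3+0+2=12, FN=2+2+0+2+1=7 → 12/31 = 0.38710
  business: TP=36, FP=6+3+0+0+2=11, FN=2+1+3+4+1=11 → 72/94 = 0.76596
  health: TP=35, FP=6+6+2+4+4=22, FN=6+2+0+0+1=9 → 70/101 = 0.69307
  arts: TP=14, FP=4+3+1+1+1=10, FN=1+0+2+2+4=9 → 28/47 = 0.59574
Macro-F1 score = mean = (0.48649 + 0.63492 + 0.38710 + 0.76596 + 0.69307 + 0.59574) / 6 = 0.5939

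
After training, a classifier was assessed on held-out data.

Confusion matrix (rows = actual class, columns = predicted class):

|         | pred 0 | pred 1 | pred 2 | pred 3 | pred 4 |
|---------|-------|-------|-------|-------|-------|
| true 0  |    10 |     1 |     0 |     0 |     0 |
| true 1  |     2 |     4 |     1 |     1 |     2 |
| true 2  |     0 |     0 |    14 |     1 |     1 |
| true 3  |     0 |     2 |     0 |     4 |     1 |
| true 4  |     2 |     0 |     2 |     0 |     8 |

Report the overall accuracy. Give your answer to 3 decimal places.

0.714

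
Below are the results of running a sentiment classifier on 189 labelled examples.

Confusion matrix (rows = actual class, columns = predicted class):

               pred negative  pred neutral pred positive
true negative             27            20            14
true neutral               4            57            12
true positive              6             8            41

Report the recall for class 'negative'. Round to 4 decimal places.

0.4426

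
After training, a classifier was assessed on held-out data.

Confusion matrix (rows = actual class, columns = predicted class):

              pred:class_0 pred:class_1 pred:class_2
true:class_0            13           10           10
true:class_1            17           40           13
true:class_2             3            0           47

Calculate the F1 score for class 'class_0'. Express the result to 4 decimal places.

Treat 'class_0' as positive and all other classes as negative.
F1 score = 2·TP/(2·TP+FP+FN).
class_0: TP=13, FP=17+3=20, FN=10+10=20 → 26/66 = 0.39394

0.3939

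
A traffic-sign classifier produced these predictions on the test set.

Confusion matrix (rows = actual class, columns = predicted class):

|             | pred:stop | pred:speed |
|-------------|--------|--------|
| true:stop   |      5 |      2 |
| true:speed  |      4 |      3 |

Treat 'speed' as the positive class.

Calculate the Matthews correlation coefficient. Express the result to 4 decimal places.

MCC = (TP·TN − FP·FN) / √((TP+FP)(TP+FN)(TN+FP)(TN+FN))
Numerator = 3·5 − 2·4 = 7
Denominator = √(5·7·7·9) = √2205 = 46.9574
MCC = 7 / 46.9574 = 0.1491

0.1491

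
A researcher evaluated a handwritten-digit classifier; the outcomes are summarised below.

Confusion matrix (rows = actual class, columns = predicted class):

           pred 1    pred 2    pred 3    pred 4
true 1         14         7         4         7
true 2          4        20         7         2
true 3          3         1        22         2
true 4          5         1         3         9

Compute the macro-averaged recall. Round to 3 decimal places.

Per-class recall (TP/(TP+FN)):
  1: TP=14, FN=7+4+7=18 → 14/32 = 0.4375
  2: TP=20, FN=4+7+2=13 → 20/33 = 0.6061
  3: TP=22, FN=3+1+2=6 → 22/28 = 0.7857
  4: TP=9, FN=5+1+3=9 → 9/18 = 0.5000
Macro-recall = mean = (0.4375 + 0.6061 + 0.7857 + 0.5000) / 4 = 0.582

0.582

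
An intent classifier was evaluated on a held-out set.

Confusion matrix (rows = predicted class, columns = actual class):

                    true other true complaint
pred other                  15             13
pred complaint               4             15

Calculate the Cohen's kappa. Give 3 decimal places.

0.302

Observed agreement pₒ = trace/N = 30/47 = 0.6383
Expected agreement pₑ = Σ (rowᵢ·colᵢ)/N² = (19·28 + 28·19)/47² = 0.4817
κ = (pₒ − pₑ)/(1 − pₑ) = (0.6383 − 0.4817)/(1 − 0.4817) = 0.302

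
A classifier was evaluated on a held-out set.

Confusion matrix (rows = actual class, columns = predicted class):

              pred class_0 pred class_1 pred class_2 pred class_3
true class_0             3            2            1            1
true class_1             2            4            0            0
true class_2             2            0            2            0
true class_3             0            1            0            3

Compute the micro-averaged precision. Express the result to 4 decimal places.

Micro-averaging pools counts across classes: ΣTP=12, ΣFP=9, ΣFN=9.
Micro-precision = TP/(TP+FP) on pooled counts = 0.5714 (equals overall accuracy in single-label multiclass).

0.5714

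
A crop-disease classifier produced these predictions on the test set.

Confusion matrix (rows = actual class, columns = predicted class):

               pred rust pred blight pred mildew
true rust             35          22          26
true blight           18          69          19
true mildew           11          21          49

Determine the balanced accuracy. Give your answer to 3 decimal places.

0.559

Balanced accuracy = mean of per-class recall.
  rust: recall = 35/83 = 0.4217
  blight: recall = 69/106 = 0.6509
  mildew: recall = 49/81 = 0.6049
Mean = (0.4217 + 0.6509 + 0.6049) / 3 = 0.559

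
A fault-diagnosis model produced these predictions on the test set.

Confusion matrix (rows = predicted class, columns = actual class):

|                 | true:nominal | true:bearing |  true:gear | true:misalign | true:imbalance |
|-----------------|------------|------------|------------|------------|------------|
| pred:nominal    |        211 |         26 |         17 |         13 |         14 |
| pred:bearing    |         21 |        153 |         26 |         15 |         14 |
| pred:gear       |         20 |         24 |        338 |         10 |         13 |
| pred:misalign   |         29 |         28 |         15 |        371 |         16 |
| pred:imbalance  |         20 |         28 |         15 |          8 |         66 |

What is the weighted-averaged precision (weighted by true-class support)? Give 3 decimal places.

Per-class precision (TP/(TP+FP)):
  nominal: TP=211, FP=26+17+13+14=70 → 211/281 = 0.7509
  bearing: TP=153, FP=21+26+15+14=76 → 153/229 = 0.6681
  gear: TP=338, FP=20+24+10+13=67 → 338/405 = 0.8346
  misalign: TP=371, FP=29+28+15+16=88 → 371/459 = 0.8083
  imbalance: TP=66, FP=20+28+15+8=71 → 66/137 = 0.4818
Weighted-precision = Σ (supportᵢ/N)·precisionᵢ with N=1511: (301/1511)·0.7509 + (259/1511)·0.6681 + (411/1511)·0.8346 + (417/1511)·0.8083 + (123/1511)·0.4818 = 0.753

0.753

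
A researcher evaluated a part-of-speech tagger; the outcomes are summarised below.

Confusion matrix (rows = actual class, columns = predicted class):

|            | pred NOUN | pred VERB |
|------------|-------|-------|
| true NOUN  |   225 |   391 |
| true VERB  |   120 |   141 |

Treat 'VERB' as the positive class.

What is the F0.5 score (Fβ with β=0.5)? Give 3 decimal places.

0.295

Fβ = (1+β²)·TP / ((1+β²)·TP + β²·FN + FP), with β²=1/4
= 1.25·141 / (1.25·141 + 0.25·120 + 391) = 0.295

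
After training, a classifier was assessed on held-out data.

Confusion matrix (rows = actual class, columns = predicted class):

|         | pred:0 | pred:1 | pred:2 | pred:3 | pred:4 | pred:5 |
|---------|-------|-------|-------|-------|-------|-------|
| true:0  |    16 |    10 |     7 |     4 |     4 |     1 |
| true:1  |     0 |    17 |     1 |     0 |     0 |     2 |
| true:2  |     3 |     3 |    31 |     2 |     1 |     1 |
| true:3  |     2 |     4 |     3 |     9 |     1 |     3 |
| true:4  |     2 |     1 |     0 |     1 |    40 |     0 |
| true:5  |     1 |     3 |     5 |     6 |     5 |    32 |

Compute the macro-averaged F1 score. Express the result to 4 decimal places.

Per-class F1 score (2·TP/(2·TP+FP+FN)):
  0: TP=16, FP=0+3+2+2+1=8, FN=10+7+4+4+1=26 → 32/66 = 0.48485
  1: TP=17, FP=10+3+4+1+3=21, FN=0+1+0+0+2=3 → 34/58 = 0.58621
  2: TP=31, FP=7+1+3+0+5=16, FN=3+3+2+1+1=10 → 62/88 = 0.70455
  3: TP=9, FP=4+0+2+1+6=13, FN=2+4+3+1+3=13 → 18/44 = 0.40909
  4: TP=40, FP=4+0+1+1+5=11, FN=2+1+0+1+0=4 → 80/95 = 0.84211
  5: TP=32, FP=1+2+1+3+0=7, FN=1+3+5+6+5=20 → 64/91 = 0.70330
Macro-F1 score = mean = (0.48485 + 0.58621 + 0.70455 + 0.40909 + 0.84211 + 0.70330) / 6 = 0.6217

0.6217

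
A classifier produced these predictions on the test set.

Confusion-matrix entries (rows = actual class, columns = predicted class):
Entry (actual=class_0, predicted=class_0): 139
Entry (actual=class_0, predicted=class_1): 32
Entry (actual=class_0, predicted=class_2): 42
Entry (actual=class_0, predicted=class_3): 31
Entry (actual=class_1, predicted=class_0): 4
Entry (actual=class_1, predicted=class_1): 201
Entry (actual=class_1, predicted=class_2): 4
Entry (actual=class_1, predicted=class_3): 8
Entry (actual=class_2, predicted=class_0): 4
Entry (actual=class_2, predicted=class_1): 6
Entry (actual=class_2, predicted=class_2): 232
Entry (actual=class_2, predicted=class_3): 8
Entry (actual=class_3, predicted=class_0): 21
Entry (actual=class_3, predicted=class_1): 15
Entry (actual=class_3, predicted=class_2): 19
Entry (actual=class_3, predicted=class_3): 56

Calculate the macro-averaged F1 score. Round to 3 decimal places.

0.725

Per-class F1 score (2·TP/(2·TP+FP+FN)):
  class_0: TP=139, FP=4+4+21=29, FN=32+42+31=105 → 278/412 = 0.6748
  class_1: TP=201, FP=32+6+15=53, FN=4+4+8=16 → 402/471 = 0.8535
  class_2: TP=232, FP=42+4+19=65, FN=4+6+8=18 → 464/547 = 0.8483
  class_3: TP=56, FP=31+8+8=47, FN=21+15+19=55 → 112/214 = 0.5234
Macro-F1 score = mean = (0.6748 + 0.8535 + 0.8483 + 0.5234) / 4 = 0.725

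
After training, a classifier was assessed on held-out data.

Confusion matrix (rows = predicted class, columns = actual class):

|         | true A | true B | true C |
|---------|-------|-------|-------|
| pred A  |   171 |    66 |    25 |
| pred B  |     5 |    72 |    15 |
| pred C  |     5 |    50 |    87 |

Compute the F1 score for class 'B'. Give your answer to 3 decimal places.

Take TP from the diagonal, FP from the rest of the 'B' prediction marginal, FN from the rest of the 'B' actual marginal.
F1 score = 2·TP/(2·TP+FP+FN).
B: TP=72, FP=5+15=20, FN=66+50=116 → 144/280 = 0.5143

0.514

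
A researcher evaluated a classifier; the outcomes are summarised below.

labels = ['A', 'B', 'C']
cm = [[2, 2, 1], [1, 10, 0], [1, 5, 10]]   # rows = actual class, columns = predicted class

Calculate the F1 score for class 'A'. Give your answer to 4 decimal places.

One-vs-rest for 'A': TP = diagonal; FP = other classes predicted 'A'; FN = 'A' predicted as other.
F1 score = 2·TP/(2·TP+FP+FN).
A: TP=2, FP=1+1=2, FN=2+1=3 → 4/9 = 0.44444

0.4444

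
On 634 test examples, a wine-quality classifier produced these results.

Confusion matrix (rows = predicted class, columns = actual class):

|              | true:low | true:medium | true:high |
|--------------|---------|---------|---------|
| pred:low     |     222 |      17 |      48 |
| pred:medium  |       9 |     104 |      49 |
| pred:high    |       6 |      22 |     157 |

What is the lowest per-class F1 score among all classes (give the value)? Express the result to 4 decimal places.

Per-class F1 score (2·TP/(2·TP+FP+FN)):
  low: TP=222, FP=17+48=65, FN=9+6=15 → 444/524 = 0.84733
  medium: TP=104, FP=9+49=58, FN=17+22=39 → 208/305 = 0.68197
  high: TP=157, FP=6+22=28, FN=48+49=97 → 314/439 = 0.71526
Lowest is class 'medium' with F1 score = 0.6820.

0.6820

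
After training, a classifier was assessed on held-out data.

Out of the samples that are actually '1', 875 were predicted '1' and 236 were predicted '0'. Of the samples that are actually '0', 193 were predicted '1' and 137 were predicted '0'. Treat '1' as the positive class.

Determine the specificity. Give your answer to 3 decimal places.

0.415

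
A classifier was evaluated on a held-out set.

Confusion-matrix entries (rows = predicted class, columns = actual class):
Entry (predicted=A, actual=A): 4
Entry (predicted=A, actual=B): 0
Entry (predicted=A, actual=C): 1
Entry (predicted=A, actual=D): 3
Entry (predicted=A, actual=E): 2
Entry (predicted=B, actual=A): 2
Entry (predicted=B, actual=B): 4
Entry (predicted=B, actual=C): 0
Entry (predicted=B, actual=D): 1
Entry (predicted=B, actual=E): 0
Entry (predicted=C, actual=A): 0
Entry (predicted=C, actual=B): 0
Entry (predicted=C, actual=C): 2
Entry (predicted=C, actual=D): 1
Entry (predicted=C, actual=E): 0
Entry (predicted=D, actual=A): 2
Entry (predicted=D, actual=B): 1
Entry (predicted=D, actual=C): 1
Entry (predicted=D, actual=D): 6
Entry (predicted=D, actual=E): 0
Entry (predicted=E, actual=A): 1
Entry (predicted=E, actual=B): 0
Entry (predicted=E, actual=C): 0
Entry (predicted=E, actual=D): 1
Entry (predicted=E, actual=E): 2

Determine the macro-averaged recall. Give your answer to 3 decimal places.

Per-class recall (TP/(TP+FN)):
  A: TP=4, FN=2+0+2+1=5 → 4/9 = 0.4444
  B: TP=4, FN=0+0+1+0=1 → 4/5 = 0.8000
  C: TP=2, FN=1+0+1+0=2 → 2/4 = 0.5000
  D: TP=6, FN=3+1+1+1=6 → 6/12 = 0.5000
  E: TP=2, FN=2+0+0+0=2 → 2/4 = 0.5000
Macro-recall = mean = (0.4444 + 0.8000 + 0.5000 + 0.5000 + 0.5000) / 5 = 0.549

0.549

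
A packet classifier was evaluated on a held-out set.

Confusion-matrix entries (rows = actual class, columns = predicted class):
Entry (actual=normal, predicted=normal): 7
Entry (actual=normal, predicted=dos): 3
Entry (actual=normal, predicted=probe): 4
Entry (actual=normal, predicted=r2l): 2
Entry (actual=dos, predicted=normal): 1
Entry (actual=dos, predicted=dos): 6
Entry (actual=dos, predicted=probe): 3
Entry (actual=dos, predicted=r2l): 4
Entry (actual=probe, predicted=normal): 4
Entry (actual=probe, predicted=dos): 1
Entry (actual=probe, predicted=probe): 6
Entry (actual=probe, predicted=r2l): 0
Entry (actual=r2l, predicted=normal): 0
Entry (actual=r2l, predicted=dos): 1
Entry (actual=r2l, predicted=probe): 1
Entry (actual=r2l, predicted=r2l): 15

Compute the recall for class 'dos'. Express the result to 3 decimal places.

Take TP from the diagonal, FP from the rest of the 'dos' prediction marginal, FN from the rest of the 'dos' actual marginal.
recall = TP/(TP+FN).
dos: TP=6, FN=1+3+4=8 → 6/14 = 0.4286

0.429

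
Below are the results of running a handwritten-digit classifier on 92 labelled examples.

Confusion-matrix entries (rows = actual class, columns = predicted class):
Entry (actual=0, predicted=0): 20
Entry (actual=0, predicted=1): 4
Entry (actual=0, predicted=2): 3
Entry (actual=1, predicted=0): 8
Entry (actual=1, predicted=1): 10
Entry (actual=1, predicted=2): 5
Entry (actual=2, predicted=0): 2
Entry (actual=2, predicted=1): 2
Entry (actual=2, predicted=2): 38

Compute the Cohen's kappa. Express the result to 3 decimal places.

Observed agreement pₒ = trace/N = 68/92 = 0.7391
Expected agreement pₑ = Σ (rowᵢ·colᵢ)/N² = (27·30 + 23·16 + 42·46)/92² = 0.3674
κ = (pₒ − pₑ)/(1 − pₑ) = (0.7391 − 0.3674)/(1 − 0.3674) = 0.588

0.588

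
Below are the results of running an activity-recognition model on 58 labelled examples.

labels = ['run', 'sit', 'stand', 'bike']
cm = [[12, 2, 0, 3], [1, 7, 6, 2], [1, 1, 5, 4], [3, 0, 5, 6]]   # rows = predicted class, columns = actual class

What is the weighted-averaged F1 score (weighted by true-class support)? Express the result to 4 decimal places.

Per-class F1 score (2·TP/(2·TP+FP+FN)):
  run: TP=12, FP=2+0+3=5, FN=1+1+3=5 → 24/34 = 0.70588
  sit: TP=7, FP=1+6+2=9, FN=2+1+0=3 → 14/26 = 0.53846
  stand: TP=5, FP=1+1+4=6, FN=0+6+5=11 → 10/27 = 0.37037
  bike: TP=6, FP=3+0+5=8, FN=3+2+4=9 → 12/29 = 0.41379
Weighted-F1 score = Σ (supportᵢ/N)·F1 scoreᵢ with N=58: (17/58)·0.70588 + (10/58)·0.53846 + (16/58)·0.37037 + (15/58)·0.41379 = 0.5089

0.5089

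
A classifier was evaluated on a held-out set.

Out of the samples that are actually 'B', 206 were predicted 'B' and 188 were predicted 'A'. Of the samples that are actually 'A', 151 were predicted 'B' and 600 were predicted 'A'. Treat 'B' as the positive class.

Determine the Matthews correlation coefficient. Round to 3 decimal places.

0.330

MCC = (TP·TN − FP·FN) / √((TP+FP)(TP+FN)(TN+FP)(TN+FN))
Numerator = 206·600 − 151·188 = 95212
Denominator = √(357·394·751·788) = √83239716504 = 288512.9399
MCC = 95212 / 288512.9399 = 0.330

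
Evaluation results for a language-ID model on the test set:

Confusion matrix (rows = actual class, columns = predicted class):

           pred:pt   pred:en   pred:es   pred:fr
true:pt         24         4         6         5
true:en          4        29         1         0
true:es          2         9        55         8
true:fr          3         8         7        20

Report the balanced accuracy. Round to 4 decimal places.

Balanced accuracy = mean of per-class recall.
  pt: recall = 24/39 = 0.61538
  en: recall = 29/34 = 0.85294
  es: recall = 55/74 = 0.74324
  fr: recall = 20/38 = 0.52632
Mean = (0.61538 + 0.85294 + 0.74324 + 0.52632) / 4 = 0.6845

0.6845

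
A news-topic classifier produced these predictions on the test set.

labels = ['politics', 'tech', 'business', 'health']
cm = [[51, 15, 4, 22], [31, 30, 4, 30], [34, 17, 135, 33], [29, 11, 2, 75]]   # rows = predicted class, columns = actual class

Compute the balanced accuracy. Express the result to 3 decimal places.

0.541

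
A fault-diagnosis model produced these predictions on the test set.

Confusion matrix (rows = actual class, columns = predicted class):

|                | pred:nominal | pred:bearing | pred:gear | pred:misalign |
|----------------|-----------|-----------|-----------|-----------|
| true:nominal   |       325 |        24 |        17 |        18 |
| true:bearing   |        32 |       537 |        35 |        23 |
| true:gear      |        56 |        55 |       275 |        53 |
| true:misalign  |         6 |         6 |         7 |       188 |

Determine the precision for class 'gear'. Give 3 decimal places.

0.823

precision = TP/(TP+FP).
gear: TP=275, FP=17+35+7=59 → 275/334 = 0.8234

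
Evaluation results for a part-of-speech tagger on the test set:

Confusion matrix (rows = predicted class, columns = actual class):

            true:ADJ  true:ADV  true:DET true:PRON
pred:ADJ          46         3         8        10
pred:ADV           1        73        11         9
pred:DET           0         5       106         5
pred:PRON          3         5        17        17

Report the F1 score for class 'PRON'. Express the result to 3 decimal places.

F1 score = 2·TP/(2·TP+FP+FN).
PRON: TP=17, FP=3+5+17=25, FN=10+9+5=24 → 34/83 = 0.4096

0.410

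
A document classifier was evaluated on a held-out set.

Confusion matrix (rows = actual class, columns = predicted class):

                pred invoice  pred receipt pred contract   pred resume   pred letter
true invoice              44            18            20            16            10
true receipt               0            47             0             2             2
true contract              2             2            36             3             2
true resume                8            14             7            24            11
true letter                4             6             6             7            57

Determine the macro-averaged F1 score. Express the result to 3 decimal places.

0.592

Per-class F1 score (2·TP/(2·TP+FP+FN)):
  invoice: TP=44, FP=0+2+8+4=14, FN=18+20+16+10=64 → 88/166 = 0.5301
  receipt: TP=47, FP=18+2+14+6=40, FN=0+0+2+2=4 → 94/138 = 0.6812
  contract: TP=36, FP=20+0+7+6=33, FN=2+2+3+2=9 → 72/114 = 0.6316
  resume: TP=24, FP=16+2+3+7=28, FN=8+14+7+11=40 → 48/116 = 0.4138
  letter: TP=57, FP=10+2+2+11=25, FN=4+6+6+7=23 → 114/162 = 0.7037
Macro-F1 score = mean = (0.5301 + 0.6812 + 0.6316 + 0.4138 + 0.7037) / 5 = 0.592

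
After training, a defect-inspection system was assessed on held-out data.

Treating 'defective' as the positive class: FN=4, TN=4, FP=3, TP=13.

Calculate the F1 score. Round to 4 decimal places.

0.7879

Precision = TP/(TP+FP) = 13/16 = 0.8125
Recall = TP/(TP+FN) = 13/17 = 0.7647
F1 = 2·TP/(2·TP+FP+FN) = 26/33 = 0.7879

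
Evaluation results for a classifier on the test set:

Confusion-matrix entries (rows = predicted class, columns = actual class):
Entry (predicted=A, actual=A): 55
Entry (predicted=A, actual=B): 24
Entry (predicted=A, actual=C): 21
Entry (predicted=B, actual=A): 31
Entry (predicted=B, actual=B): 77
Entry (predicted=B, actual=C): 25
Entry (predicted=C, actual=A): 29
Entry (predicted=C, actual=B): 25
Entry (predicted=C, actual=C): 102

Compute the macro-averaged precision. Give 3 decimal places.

0.594

Per-class precision (TP/(TP+FP)):
  A: TP=55, FP=24+21=45 → 55/100 = 0.5500
  B: TP=77, FP=31+25=56 → 77/133 = 0.5789
  C: TP=102, FP=29+25=54 → 102/156 = 0.6538
Macro-precision = mean = (0.5500 + 0.5789 + 0.6538) / 3 = 0.594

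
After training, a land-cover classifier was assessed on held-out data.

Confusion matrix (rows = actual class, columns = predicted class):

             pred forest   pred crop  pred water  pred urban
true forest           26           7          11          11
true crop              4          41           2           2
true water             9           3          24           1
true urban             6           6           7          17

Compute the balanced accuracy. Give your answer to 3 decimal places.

0.608

Balanced accuracy = mean of per-class recall.
  forest: recall = 26/55 = 0.4727
  crop: recall = 41/49 = 0.8367
  water: recall = 24/37 = 0.6486
  urban: recall = 17/36 = 0.4722
Mean = (0.4727 + 0.8367 + 0.6486 + 0.4722) / 4 = 0.608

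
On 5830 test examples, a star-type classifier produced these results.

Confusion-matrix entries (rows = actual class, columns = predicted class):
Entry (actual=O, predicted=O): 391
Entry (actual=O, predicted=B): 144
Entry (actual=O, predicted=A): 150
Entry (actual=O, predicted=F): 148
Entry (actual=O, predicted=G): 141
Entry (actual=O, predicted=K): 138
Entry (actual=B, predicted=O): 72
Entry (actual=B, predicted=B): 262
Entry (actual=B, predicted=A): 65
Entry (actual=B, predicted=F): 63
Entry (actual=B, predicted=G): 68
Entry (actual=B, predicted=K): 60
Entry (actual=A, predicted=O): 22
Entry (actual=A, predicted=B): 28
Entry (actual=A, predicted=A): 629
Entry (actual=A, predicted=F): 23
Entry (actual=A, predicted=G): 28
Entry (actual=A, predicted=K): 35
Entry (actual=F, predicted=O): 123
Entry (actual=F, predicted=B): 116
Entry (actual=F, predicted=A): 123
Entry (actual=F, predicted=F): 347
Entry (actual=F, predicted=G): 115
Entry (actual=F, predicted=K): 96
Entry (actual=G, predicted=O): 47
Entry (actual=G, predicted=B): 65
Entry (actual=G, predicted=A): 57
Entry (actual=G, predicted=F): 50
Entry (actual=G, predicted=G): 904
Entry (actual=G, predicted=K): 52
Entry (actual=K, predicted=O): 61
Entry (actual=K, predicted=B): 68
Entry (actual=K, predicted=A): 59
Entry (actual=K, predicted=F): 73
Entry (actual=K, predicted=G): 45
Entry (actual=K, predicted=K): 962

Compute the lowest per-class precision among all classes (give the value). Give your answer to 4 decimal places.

Per-class precision (TP/(TP+FP)):
  O: TP=391, FP=72+22+123+47+61=325 → 391/716 = 0.54609
  B: TP=262, FP=144+28+116+65+68=421 → 262/683 = 0.38360
  A: TP=629, FP=150+65+123+57+59=454 → 629/1083 = 0.58079
  F: TP=347, FP=148+63+23+50+73=357 → 347/704 = 0.49290
  G: TP=904, FP=141+68+28+115+45=397 → 904/1301 = 0.69485
  K: TP=962, FP=138+60+35+96+52=381 → 962/1343 = 0.71631
Lowest is class 'B' with precision = 0.3836.

0.3836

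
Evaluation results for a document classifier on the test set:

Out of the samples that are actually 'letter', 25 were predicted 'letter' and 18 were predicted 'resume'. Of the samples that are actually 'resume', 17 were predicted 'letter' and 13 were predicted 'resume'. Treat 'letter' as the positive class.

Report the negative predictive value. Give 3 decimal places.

0.419

NPV = TN/(TN+FN) = 13/(13+18) = 0.419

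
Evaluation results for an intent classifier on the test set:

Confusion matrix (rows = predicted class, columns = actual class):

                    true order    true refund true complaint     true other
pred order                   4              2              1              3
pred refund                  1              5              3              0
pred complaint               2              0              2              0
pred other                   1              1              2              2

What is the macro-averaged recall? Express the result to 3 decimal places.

0.444

Per-class recall (TP/(TP+FN)):
  order: TP=4, FN=1+2+1=4 → 4/8 = 0.5000
  refund: TP=5, FN=2+0+1=3 → 5/8 = 0.6250
  complaint: TP=2, FN=1+3+2=6 → 2/8 = 0.2500
  other: TP=2, FN=3+0+0=3 → 2/5 = 0.4000
Macro-recall = mean = (0.5000 + 0.6250 + 0.2500 + 0.4000) / 4 = 0.444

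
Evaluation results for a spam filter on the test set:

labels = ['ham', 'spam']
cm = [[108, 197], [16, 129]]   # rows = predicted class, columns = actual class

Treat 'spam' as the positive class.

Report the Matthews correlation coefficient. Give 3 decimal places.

MCC = (TP·TN − FP·FN) / √((TP+FP)(TP+FN)(TN+FP)(TN+FN))
Numerator = 129·108 − 16·197 = 10780
Denominator = √(145·326·124·305) = √1787751400 = 42281.8093
MCC = 10780 / 42281.8093 = 0.255

0.255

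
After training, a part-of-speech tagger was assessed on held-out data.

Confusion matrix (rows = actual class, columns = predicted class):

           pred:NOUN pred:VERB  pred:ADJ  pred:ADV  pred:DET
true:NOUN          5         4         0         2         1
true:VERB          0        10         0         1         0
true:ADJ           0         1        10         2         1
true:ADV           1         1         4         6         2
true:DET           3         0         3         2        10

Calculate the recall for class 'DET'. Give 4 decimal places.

0.5556

Treat 'DET' as positive and all other classes as negative.
recall = TP/(TP+FN).
DET: TP=10, FN=3+0+3+2=8 → 10/18 = 0.55556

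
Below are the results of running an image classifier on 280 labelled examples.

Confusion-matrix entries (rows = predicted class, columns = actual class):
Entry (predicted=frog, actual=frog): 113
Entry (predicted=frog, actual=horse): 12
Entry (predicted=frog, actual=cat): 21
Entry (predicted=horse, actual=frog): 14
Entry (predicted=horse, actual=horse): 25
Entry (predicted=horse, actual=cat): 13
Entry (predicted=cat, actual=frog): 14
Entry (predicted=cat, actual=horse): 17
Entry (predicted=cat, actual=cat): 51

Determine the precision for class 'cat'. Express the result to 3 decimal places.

precision = TP/(TP+FP).
cat: TP=51, FP=14+17=31 → 51/82 = 0.6220

0.622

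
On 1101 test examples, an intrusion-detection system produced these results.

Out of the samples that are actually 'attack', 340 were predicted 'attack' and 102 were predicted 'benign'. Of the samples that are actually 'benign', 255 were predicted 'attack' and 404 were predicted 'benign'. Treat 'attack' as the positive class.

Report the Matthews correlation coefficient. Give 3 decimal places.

0.376

MCC = (TP·TN − FP·FN) / √((TP+FP)(TP+FN)(TN+FP)(TN+FN))
Numerator = 340·404 − 255·102 = 111350
Denominator = √(595·442·659·506) = √87695067460 = 296133.5298
MCC = 111350 / 296133.5298 = 0.376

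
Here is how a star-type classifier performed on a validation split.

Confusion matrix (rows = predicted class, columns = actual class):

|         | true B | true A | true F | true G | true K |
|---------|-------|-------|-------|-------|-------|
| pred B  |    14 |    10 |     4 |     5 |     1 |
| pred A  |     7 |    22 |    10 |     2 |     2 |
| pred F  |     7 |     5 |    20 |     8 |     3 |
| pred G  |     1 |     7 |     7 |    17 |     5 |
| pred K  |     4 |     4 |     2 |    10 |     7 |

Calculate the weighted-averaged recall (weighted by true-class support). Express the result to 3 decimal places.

Per-class recall (TP/(TP+FN)):
  B: TP=14, FN=7+7+1+4=19 → 14/33 = 0.4242
  A: TP=22, FN=10+5+7+4=26 → 22/48 = 0.4583
  F: TP=20, FN=4+10+7+2=23 → 20/43 = 0.4651
  G: TP=17, FN=5+2+8+10=25 → 17/42 = 0.4048
  K: TP=7, FN=1+2+3+5=11 → 7/18 = 0.3889
Weighted-recall = Σ (supportᵢ/N)·recallᵢ with N=184: (33/184)·0.4242 + (48/184)·0.4583 + (43/184)·0.4651 + (42/184)·0.4048 + (18/184)·0.3889 = 0.435

0.435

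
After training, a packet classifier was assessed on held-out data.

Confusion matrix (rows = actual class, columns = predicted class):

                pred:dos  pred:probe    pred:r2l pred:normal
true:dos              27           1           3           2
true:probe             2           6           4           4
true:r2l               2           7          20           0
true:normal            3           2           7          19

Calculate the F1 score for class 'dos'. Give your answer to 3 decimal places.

0.806

One-vs-rest for 'dos': TP = diagonal; FP = other classes predicted 'dos'; FN = 'dos' predicted as other.
F1 score = 2·TP/(2·TP+FP+FN).
dos: TP=27, FP=2+2+3=7, FN=1+3+2=6 → 54/67 = 0.8060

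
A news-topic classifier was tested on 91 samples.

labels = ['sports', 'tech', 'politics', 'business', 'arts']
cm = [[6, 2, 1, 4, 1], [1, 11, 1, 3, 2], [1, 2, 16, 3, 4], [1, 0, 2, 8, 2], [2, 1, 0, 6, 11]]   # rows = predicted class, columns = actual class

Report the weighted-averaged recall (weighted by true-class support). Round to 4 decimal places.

0.5714

Per-class recall (TP/(TP+FN)):
  sports: TP=6, FN=1+1+1+2=5 → 6/11 = 0.54545
  tech: TP=11, FN=2+2+0+1=5 → 11/16 = 0.68750
  politics: TP=16, FN=1+1+2+0=4 → 16/20 = 0.80000
  business: TP=8, FN=4+3+3+6=16 → 8/24 = 0.33333
  arts: TP=11, FN=1+2+4+2=9 → 11/20 = 0.55000
Weighted-recall = Σ (supportᵢ/N)·recallᵢ with N=91: (11/91)·0.54545 + (16/91)·0.68750 + (20/91)·0.80000 + (24/91)·0.33333 + (20/91)·0.55000 = 0.5714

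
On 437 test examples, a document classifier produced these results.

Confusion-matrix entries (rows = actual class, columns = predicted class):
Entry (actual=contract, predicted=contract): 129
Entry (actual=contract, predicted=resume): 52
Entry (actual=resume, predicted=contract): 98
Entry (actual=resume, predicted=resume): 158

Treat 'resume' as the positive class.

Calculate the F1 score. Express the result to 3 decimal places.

0.678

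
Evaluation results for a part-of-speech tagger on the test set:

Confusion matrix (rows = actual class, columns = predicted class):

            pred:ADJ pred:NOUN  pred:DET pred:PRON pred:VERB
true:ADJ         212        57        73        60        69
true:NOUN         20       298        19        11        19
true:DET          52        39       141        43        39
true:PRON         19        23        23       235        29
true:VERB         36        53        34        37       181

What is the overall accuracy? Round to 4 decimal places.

0.5856

Accuracy = trace / total = (212+298+141+235+181=1067) / 1822 = 1067/1822 = 0.5856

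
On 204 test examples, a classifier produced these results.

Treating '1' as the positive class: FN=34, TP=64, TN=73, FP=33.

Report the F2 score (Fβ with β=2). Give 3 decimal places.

0.654

Fβ = (1+β²)·TP / ((1+β²)·TP + β²·FN + FP), with β²=4
= 5·64 / (5·64 + 4·34 + 33) = 0.654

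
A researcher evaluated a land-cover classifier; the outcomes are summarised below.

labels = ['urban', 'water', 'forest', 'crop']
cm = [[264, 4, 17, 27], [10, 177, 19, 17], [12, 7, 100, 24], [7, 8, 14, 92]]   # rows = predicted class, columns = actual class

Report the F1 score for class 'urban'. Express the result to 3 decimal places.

0.873

Treat 'urban' as positive and all other classes as negative.
F1 score = 2·TP/(2·TP+FP+FN).
urban: TP=264, FP=4+17+27=48, FN=10+12+7=29 → 528/605 = 0.8727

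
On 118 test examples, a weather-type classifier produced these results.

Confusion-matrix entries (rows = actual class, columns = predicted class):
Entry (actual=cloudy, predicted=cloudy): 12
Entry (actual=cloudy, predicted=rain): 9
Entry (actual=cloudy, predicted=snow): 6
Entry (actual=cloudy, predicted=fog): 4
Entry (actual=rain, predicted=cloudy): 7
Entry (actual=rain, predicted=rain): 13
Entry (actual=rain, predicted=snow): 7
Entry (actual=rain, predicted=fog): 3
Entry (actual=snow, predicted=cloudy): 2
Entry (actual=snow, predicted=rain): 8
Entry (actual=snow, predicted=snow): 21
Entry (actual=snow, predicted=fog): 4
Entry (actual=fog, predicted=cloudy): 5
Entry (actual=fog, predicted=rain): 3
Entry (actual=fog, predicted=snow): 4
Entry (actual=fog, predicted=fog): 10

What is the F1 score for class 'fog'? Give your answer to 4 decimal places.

Take TP from the diagonal, FP from the rest of the 'fog' prediction marginal, FN from the rest of the 'fog' actual marginal.
F1 score = 2·TP/(2·TP+FP+FN).
fog: TP=10, FP=4+3+4=11, FN=5+3+4=12 → 20/43 = 0.46512

0.4651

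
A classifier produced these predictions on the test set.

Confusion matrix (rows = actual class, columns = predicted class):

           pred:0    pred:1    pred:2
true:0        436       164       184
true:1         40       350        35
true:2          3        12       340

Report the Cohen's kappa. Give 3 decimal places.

0.584

Observed agreement pₒ = trace/N = 1126/1564 = 0.7199
Expected agreement pₑ = Σ (rowᵢ·colᵢ)/N² = (784·479 + 425·526 + 355·559)/1564² = 0.3260
κ = (pₒ − pₑ)/(1 − pₑ) = (0.7199 − 0.3260)/(1 − 0.3260) = 0.584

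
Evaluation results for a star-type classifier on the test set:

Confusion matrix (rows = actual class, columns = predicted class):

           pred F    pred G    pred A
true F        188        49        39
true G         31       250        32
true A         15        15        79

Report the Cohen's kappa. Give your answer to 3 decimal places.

0.590

Observed agreement pₒ = trace/N = 517/698 = 0.7407
Expected agreement pₑ = Σ (rowᵢ·colᵢ)/N² = (276·234 + 313·314 + 109·150)/698² = 0.3678
κ = (pₒ − pₑ)/(1 − pₑ) = (0.7407 − 0.3678)/(1 − 0.3678) = 0.590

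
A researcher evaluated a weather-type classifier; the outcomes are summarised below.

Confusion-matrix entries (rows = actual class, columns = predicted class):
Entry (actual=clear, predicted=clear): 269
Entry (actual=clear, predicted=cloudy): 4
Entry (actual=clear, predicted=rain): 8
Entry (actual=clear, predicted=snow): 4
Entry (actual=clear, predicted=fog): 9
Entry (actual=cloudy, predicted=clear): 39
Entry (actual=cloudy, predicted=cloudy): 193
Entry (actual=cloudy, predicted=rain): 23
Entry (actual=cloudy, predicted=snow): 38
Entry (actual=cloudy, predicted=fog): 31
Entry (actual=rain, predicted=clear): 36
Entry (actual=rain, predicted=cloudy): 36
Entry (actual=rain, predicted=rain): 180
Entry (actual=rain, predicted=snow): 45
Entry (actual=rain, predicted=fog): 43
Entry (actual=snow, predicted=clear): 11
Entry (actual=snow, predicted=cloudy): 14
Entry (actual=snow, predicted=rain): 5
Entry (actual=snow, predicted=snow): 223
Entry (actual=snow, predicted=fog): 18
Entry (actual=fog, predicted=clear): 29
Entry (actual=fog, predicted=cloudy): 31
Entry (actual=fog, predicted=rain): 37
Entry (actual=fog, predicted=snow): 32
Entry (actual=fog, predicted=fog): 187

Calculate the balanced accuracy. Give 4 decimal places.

Balanced accuracy = mean of per-class recall.
  clear: recall = 269/294 = 0.91497
  cloudy: recall = 193/324 = 0.59568
  rain: recall = 180/340 = 0.52941
  snow: recall = 223/271 = 0.82288
  fog: recall = 187/316 = 0.59177
Mean = (0.91497 + 0.59568 + 0.52941 + 0.82288 + 0.59177) / 5 = 0.6909

0.6909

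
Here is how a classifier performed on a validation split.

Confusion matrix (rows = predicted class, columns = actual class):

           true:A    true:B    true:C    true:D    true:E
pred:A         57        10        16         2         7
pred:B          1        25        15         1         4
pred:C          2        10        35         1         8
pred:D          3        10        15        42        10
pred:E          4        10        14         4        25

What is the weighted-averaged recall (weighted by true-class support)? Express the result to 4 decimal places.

Per-class recall (TP/(TP+FN)):
  A: TP=57, FN=1+2+3+4=10 → 57/67 = 0.85075
  B: TP=25, FN=10+10+10+10=40 → 25/65 = 0.38462
  C: TP=35, FN=16+15+15+14=60 → 35/95 = 0.36842
  D: TP=42, FN=2+1+1+4=8 → 42/50 = 0.84000
  E: TP=25, FN=7+4+8+10=29 → 25/54 = 0.46296
Weighted-recall = Σ (supportᵢ/N)·recallᵢ with N=331: (67/331)·0.85075 + (65/331)·0.38462 + (95/331)·0.36842 + (50/331)·0.84000 + (54/331)·0.46296 = 0.5559

0.5559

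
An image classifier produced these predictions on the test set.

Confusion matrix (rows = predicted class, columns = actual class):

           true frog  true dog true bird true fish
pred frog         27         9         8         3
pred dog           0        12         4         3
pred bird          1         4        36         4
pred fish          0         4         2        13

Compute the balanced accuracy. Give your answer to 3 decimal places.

Balanced accuracy = mean of per-class recall.
  frog: recall = 27/28 = 0.9643
  dog: recall = 12/29 = 0.4138
  bird: recall = 36/50 = 0.7200
  fish: recall = 13/23 = 0.5652
Mean = (0.9643 + 0.4138 + 0.7200 + 0.5652) / 4 = 0.666

0.666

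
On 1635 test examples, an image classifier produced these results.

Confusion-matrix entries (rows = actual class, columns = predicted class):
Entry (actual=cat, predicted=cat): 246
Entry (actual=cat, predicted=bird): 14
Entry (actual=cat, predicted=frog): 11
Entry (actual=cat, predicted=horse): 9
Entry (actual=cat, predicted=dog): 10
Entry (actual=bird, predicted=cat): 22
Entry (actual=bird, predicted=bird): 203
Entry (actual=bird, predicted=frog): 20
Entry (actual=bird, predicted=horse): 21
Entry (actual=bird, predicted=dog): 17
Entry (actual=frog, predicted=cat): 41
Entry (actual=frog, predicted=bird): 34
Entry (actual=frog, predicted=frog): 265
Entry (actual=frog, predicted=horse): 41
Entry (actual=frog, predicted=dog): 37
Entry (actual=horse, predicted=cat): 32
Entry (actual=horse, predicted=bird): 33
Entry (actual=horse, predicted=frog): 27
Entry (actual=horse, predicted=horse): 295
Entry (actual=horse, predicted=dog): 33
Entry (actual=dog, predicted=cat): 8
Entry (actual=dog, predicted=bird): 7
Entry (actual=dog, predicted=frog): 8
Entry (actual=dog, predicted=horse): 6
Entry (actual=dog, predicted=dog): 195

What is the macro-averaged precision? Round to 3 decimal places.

Per-class precision (TP/(TP+FP)):
  cat: TP=246, FP=22+41+32+8=103 → 246/349 = 0.7049
  bird: TP=203, FP=14+34+33+7=88 → 203/291 = 0.6976
  frog: TP=265, FP=11+20+27+8=66 → 265/331 = 0.8006
  horse: TP=295, FP=9+21+41+6=77 → 295/372 = 0.7930
  dog: TP=195, FP=10+17+37+33=97 → 195/292 = 0.6678
Macro-precision = mean = (0.7049 + 0.6976 + 0.8006 + 0.7930 + 0.6678) / 5 = 0.733

0.733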